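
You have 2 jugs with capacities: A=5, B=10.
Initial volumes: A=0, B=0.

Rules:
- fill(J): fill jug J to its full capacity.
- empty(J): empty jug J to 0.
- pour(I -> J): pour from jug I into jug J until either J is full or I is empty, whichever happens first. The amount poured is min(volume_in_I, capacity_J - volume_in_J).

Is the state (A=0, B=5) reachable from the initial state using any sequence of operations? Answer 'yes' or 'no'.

Answer: yes

Derivation:
BFS from (A=0, B=0):
  1. fill(A) -> (A=5 B=0)
  2. pour(A -> B) -> (A=0 B=5)
Target reached → yes.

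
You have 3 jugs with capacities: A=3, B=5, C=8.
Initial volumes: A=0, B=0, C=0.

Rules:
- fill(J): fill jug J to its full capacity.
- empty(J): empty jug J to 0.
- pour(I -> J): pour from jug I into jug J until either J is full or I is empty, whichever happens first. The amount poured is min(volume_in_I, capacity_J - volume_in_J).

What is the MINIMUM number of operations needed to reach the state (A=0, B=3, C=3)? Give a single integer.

Answer: 4

Derivation:
BFS from (A=0, B=0, C=0). One shortest path:
  1. fill(A) -> (A=3 B=0 C=0)
  2. pour(A -> B) -> (A=0 B=3 C=0)
  3. fill(A) -> (A=3 B=3 C=0)
  4. pour(A -> C) -> (A=0 B=3 C=3)
Reached target in 4 moves.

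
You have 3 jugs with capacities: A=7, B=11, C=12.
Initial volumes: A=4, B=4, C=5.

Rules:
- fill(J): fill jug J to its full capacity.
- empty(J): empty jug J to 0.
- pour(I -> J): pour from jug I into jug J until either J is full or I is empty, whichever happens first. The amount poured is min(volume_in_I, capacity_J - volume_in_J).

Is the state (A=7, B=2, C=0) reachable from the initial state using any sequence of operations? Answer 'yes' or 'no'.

Answer: yes

Derivation:
BFS from (A=4, B=4, C=5):
  1. empty(A) -> (A=0 B=4 C=5)
  2. pour(C -> A) -> (A=5 B=4 C=0)
  3. pour(B -> A) -> (A=7 B=2 C=0)
Target reached → yes.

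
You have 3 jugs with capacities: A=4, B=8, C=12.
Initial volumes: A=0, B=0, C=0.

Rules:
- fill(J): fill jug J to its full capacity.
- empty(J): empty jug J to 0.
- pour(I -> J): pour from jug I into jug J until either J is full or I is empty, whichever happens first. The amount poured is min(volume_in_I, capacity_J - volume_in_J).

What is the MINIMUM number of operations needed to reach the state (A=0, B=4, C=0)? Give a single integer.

Answer: 2

Derivation:
BFS from (A=0, B=0, C=0). One shortest path:
  1. fill(A) -> (A=4 B=0 C=0)
  2. pour(A -> B) -> (A=0 B=4 C=0)
Reached target in 2 moves.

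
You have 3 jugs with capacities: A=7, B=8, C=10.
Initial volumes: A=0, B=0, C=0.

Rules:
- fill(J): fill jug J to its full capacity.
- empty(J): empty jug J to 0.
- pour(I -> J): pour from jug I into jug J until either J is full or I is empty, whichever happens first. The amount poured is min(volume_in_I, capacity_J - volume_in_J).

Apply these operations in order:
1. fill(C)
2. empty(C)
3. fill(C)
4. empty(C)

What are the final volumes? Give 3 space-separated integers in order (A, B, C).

Step 1: fill(C) -> (A=0 B=0 C=10)
Step 2: empty(C) -> (A=0 B=0 C=0)
Step 3: fill(C) -> (A=0 B=0 C=10)
Step 4: empty(C) -> (A=0 B=0 C=0)

Answer: 0 0 0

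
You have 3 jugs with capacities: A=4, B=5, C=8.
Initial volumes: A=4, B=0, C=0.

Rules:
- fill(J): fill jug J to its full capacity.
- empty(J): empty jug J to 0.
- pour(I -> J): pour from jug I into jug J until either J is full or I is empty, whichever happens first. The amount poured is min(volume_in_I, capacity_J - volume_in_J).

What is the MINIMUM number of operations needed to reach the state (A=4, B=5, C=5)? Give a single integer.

BFS from (A=4, B=0, C=0). One shortest path:
  1. fill(B) -> (A=4 B=5 C=0)
  2. pour(B -> C) -> (A=4 B=0 C=5)
  3. fill(B) -> (A=4 B=5 C=5)
Reached target in 3 moves.

Answer: 3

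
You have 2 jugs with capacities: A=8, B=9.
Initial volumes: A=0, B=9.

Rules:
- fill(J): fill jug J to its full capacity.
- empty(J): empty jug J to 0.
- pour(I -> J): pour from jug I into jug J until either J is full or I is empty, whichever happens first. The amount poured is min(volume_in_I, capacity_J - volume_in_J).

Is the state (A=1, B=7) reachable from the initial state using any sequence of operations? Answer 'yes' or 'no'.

BFS explored all 34 reachable states.
Reachable set includes: (0,0), (0,1), (0,2), (0,3), (0,4), (0,5), (0,6), (0,7), (0,8), (0,9), (1,0), (1,9) ...
Target (A=1, B=7) not in reachable set → no.

Answer: no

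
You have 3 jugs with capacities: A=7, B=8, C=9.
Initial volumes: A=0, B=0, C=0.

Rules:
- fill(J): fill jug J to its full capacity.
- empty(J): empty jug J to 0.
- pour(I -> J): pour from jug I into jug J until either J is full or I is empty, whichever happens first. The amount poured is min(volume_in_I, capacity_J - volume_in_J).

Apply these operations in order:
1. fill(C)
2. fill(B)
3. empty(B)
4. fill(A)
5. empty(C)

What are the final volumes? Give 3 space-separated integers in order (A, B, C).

Answer: 7 0 0

Derivation:
Step 1: fill(C) -> (A=0 B=0 C=9)
Step 2: fill(B) -> (A=0 B=8 C=9)
Step 3: empty(B) -> (A=0 B=0 C=9)
Step 4: fill(A) -> (A=7 B=0 C=9)
Step 5: empty(C) -> (A=7 B=0 C=0)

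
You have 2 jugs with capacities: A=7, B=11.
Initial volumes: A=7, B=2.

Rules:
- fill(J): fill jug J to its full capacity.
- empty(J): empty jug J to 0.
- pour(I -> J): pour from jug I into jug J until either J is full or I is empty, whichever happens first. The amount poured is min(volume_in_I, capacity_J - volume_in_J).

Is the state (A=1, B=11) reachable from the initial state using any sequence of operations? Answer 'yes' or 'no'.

BFS from (A=7, B=2):
  1. pour(A -> B) -> (A=0 B=9)
  2. fill(A) -> (A=7 B=9)
  3. pour(A -> B) -> (A=5 B=11)
  4. empty(B) -> (A=5 B=0)
  5. pour(A -> B) -> (A=0 B=5)
  6. fill(A) -> (A=7 B=5)
  7. pour(A -> B) -> (A=1 B=11)
Target reached → yes.

Answer: yes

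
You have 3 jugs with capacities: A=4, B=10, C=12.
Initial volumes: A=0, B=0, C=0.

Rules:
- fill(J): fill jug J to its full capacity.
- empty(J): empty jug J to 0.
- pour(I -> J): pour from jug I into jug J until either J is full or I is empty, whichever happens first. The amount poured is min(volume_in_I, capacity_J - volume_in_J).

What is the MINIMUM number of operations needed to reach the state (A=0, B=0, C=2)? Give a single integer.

Answer: 3

Derivation:
BFS from (A=0, B=0, C=0). One shortest path:
  1. fill(C) -> (A=0 B=0 C=12)
  2. pour(C -> B) -> (A=0 B=10 C=2)
  3. empty(B) -> (A=0 B=0 C=2)
Reached target in 3 moves.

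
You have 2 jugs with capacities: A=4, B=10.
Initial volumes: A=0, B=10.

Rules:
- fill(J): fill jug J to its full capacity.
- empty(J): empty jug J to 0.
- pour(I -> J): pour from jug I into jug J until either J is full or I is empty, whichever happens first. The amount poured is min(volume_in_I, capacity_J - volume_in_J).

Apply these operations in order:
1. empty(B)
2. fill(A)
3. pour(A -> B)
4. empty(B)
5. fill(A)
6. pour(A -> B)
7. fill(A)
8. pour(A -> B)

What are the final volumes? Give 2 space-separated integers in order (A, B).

Answer: 0 8

Derivation:
Step 1: empty(B) -> (A=0 B=0)
Step 2: fill(A) -> (A=4 B=0)
Step 3: pour(A -> B) -> (A=0 B=4)
Step 4: empty(B) -> (A=0 B=0)
Step 5: fill(A) -> (A=4 B=0)
Step 6: pour(A -> B) -> (A=0 B=4)
Step 7: fill(A) -> (A=4 B=4)
Step 8: pour(A -> B) -> (A=0 B=8)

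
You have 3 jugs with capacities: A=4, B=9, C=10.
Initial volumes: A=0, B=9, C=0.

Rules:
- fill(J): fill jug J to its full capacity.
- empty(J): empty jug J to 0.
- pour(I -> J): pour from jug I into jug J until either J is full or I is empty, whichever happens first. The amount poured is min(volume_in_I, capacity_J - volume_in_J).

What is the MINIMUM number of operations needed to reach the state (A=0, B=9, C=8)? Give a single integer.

BFS from (A=0, B=9, C=0). One shortest path:
  1. fill(A) -> (A=4 B=9 C=0)
  2. pour(A -> C) -> (A=0 B=9 C=4)
  3. fill(A) -> (A=4 B=9 C=4)
  4. pour(A -> C) -> (A=0 B=9 C=8)
Reached target in 4 moves.

Answer: 4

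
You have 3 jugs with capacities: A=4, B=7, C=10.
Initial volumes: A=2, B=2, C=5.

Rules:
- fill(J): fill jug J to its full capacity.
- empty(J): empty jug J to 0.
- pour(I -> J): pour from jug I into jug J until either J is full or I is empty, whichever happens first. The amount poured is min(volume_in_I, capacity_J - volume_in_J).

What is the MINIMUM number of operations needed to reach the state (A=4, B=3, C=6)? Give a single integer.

BFS from (A=2, B=2, C=5). One shortest path:
  1. pour(A -> B) -> (A=0 B=4 C=5)
  2. fill(A) -> (A=4 B=4 C=5)
  3. pour(A -> B) -> (A=1 B=7 C=5)
  4. pour(A -> C) -> (A=0 B=7 C=6)
  5. pour(B -> A) -> (A=4 B=3 C=6)
Reached target in 5 moves.

Answer: 5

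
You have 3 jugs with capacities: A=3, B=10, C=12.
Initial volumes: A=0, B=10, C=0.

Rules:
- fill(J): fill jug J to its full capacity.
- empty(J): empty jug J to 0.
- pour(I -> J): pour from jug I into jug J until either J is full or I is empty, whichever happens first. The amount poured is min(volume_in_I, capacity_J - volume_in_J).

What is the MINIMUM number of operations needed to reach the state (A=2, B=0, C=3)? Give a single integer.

BFS from (A=0, B=10, C=0). One shortest path:
  1. fill(A) -> (A=3 B=10 C=0)
  2. empty(B) -> (A=3 B=0 C=0)
  3. fill(C) -> (A=3 B=0 C=12)
  4. pour(C -> B) -> (A=3 B=10 C=2)
  5. empty(B) -> (A=3 B=0 C=2)
  6. pour(A -> B) -> (A=0 B=3 C=2)
  7. pour(C -> A) -> (A=2 B=3 C=0)
  8. pour(B -> C) -> (A=2 B=0 C=3)
Reached target in 8 moves.

Answer: 8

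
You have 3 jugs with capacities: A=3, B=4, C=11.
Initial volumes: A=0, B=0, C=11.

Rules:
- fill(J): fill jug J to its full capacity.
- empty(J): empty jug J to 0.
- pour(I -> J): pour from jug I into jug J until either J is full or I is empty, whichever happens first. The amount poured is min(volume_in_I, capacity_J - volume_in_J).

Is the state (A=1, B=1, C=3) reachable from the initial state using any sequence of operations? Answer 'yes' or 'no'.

BFS explored all 180 reachable states.
Reachable set includes: (0,0,0), (0,0,1), (0,0,2), (0,0,3), (0,0,4), (0,0,5), (0,0,6), (0,0,7), (0,0,8), (0,0,9), (0,0,10), (0,0,11) ...
Target (A=1, B=1, C=3) not in reachable set → no.

Answer: no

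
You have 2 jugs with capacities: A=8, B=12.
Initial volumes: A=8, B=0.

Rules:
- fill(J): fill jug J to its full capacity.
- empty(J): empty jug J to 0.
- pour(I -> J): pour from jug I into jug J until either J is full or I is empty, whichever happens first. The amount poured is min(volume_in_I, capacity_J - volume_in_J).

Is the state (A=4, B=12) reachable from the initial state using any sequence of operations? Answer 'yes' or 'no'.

BFS from (A=8, B=0):
  1. pour(A -> B) -> (A=0 B=8)
  2. fill(A) -> (A=8 B=8)
  3. pour(A -> B) -> (A=4 B=12)
Target reached → yes.

Answer: yes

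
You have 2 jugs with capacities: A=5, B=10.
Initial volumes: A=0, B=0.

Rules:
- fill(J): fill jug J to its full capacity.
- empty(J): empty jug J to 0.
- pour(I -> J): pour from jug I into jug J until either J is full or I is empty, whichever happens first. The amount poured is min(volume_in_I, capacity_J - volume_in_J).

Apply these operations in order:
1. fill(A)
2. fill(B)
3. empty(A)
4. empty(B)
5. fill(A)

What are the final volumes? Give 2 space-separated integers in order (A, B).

Step 1: fill(A) -> (A=5 B=0)
Step 2: fill(B) -> (A=5 B=10)
Step 3: empty(A) -> (A=0 B=10)
Step 4: empty(B) -> (A=0 B=0)
Step 5: fill(A) -> (A=5 B=0)

Answer: 5 0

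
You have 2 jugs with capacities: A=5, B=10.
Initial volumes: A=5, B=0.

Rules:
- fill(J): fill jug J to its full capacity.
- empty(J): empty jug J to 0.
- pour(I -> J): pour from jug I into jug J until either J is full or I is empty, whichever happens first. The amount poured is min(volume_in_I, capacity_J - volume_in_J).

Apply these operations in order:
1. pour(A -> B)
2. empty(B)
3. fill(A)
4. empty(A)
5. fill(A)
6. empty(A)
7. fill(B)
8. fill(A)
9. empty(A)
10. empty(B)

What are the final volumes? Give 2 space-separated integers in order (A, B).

Answer: 0 0

Derivation:
Step 1: pour(A -> B) -> (A=0 B=5)
Step 2: empty(B) -> (A=0 B=0)
Step 3: fill(A) -> (A=5 B=0)
Step 4: empty(A) -> (A=0 B=0)
Step 5: fill(A) -> (A=5 B=0)
Step 6: empty(A) -> (A=0 B=0)
Step 7: fill(B) -> (A=0 B=10)
Step 8: fill(A) -> (A=5 B=10)
Step 9: empty(A) -> (A=0 B=10)
Step 10: empty(B) -> (A=0 B=0)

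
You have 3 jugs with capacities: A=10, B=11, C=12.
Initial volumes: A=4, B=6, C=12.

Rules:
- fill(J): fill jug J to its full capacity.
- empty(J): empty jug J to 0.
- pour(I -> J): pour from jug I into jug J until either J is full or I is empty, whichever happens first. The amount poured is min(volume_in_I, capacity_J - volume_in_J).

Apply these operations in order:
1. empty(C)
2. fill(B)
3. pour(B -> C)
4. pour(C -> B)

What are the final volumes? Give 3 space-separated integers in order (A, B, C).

Step 1: empty(C) -> (A=4 B=6 C=0)
Step 2: fill(B) -> (A=4 B=11 C=0)
Step 3: pour(B -> C) -> (A=4 B=0 C=11)
Step 4: pour(C -> B) -> (A=4 B=11 C=0)

Answer: 4 11 0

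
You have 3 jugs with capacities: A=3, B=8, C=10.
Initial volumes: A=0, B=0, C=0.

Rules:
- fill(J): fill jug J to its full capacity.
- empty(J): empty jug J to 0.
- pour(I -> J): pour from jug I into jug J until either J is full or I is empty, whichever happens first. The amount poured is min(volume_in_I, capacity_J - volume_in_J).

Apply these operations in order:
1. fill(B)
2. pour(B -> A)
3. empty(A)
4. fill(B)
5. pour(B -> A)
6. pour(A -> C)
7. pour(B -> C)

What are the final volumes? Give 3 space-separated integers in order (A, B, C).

Answer: 0 0 8

Derivation:
Step 1: fill(B) -> (A=0 B=8 C=0)
Step 2: pour(B -> A) -> (A=3 B=5 C=0)
Step 3: empty(A) -> (A=0 B=5 C=0)
Step 4: fill(B) -> (A=0 B=8 C=0)
Step 5: pour(B -> A) -> (A=3 B=5 C=0)
Step 6: pour(A -> C) -> (A=0 B=5 C=3)
Step 7: pour(B -> C) -> (A=0 B=0 C=8)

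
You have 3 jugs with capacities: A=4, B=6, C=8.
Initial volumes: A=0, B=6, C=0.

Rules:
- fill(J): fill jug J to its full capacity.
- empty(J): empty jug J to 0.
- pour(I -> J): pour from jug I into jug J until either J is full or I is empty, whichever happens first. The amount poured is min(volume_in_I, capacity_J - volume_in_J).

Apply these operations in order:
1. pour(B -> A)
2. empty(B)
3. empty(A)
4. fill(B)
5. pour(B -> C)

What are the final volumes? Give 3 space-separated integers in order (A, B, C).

Answer: 0 0 6

Derivation:
Step 1: pour(B -> A) -> (A=4 B=2 C=0)
Step 2: empty(B) -> (A=4 B=0 C=0)
Step 3: empty(A) -> (A=0 B=0 C=0)
Step 4: fill(B) -> (A=0 B=6 C=0)
Step 5: pour(B -> C) -> (A=0 B=0 C=6)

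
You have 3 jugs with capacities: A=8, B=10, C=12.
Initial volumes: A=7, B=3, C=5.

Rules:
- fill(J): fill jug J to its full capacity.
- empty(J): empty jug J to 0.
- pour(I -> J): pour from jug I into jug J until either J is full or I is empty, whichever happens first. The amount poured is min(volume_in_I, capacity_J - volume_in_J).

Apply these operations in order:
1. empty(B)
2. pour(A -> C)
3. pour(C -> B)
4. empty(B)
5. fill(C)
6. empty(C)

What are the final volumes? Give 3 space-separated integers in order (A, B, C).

Step 1: empty(B) -> (A=7 B=0 C=5)
Step 2: pour(A -> C) -> (A=0 B=0 C=12)
Step 3: pour(C -> B) -> (A=0 B=10 C=2)
Step 4: empty(B) -> (A=0 B=0 C=2)
Step 5: fill(C) -> (A=0 B=0 C=12)
Step 6: empty(C) -> (A=0 B=0 C=0)

Answer: 0 0 0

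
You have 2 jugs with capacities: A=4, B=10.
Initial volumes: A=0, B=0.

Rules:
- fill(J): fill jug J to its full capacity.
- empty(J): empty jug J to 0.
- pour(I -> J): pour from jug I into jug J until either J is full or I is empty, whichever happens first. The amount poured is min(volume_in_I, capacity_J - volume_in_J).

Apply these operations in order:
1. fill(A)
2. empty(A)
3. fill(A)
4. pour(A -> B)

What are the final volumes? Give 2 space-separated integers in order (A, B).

Step 1: fill(A) -> (A=4 B=0)
Step 2: empty(A) -> (A=0 B=0)
Step 3: fill(A) -> (A=4 B=0)
Step 4: pour(A -> B) -> (A=0 B=4)

Answer: 0 4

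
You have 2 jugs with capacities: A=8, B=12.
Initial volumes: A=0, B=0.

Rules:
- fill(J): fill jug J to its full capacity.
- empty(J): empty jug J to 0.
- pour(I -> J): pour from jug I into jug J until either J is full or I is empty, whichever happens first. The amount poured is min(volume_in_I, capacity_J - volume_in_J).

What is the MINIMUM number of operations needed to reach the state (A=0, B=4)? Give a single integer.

Answer: 3

Derivation:
BFS from (A=0, B=0). One shortest path:
  1. fill(B) -> (A=0 B=12)
  2. pour(B -> A) -> (A=8 B=4)
  3. empty(A) -> (A=0 B=4)
Reached target in 3 moves.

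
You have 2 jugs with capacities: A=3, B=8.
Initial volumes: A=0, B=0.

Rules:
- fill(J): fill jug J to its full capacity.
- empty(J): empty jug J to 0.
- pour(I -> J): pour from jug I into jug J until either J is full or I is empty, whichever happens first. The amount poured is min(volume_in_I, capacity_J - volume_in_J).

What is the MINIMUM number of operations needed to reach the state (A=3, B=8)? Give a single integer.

Answer: 2

Derivation:
BFS from (A=0, B=0). One shortest path:
  1. fill(A) -> (A=3 B=0)
  2. fill(B) -> (A=3 B=8)
Reached target in 2 moves.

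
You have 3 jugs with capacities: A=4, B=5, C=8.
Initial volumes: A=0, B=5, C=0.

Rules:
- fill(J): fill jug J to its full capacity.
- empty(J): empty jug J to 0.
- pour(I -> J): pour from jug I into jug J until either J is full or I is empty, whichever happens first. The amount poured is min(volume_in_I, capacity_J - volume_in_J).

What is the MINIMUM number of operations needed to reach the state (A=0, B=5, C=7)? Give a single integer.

BFS from (A=0, B=5, C=0). One shortest path:
  1. fill(A) -> (A=4 B=5 C=0)
  2. empty(B) -> (A=4 B=0 C=0)
  3. fill(C) -> (A=4 B=0 C=8)
  4. pour(A -> B) -> (A=0 B=4 C=8)
  5. pour(C -> B) -> (A=0 B=5 C=7)
Reached target in 5 moves.

Answer: 5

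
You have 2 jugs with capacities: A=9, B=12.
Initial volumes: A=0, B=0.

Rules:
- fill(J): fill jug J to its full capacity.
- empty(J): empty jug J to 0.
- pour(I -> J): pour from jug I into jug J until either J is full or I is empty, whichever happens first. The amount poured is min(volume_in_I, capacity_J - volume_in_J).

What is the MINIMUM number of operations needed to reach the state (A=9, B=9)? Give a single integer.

Answer: 3

Derivation:
BFS from (A=0, B=0). One shortest path:
  1. fill(A) -> (A=9 B=0)
  2. pour(A -> B) -> (A=0 B=9)
  3. fill(A) -> (A=9 B=9)
Reached target in 3 moves.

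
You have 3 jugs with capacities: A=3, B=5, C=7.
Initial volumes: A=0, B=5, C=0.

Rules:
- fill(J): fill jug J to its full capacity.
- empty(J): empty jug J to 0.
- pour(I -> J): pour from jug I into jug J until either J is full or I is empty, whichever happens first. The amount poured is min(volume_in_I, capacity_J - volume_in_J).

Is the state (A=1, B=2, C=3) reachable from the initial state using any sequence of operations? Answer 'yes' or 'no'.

Answer: no

Derivation:
BFS explored all 144 reachable states.
Reachable set includes: (0,0,0), (0,0,1), (0,0,2), (0,0,3), (0,0,4), (0,0,5), (0,0,6), (0,0,7), (0,1,0), (0,1,1), (0,1,2), (0,1,3) ...
Target (A=1, B=2, C=3) not in reachable set → no.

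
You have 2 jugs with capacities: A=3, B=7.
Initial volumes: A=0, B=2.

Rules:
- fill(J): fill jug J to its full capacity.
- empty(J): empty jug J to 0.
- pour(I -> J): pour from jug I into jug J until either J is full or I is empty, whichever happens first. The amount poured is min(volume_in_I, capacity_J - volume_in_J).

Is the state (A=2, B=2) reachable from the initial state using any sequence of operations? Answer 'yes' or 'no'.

BFS explored all 20 reachable states.
Reachable set includes: (0,0), (0,1), (0,2), (0,3), (0,4), (0,5), (0,6), (0,7), (1,0), (1,7), (2,0), (2,7) ...
Target (A=2, B=2) not in reachable set → no.

Answer: no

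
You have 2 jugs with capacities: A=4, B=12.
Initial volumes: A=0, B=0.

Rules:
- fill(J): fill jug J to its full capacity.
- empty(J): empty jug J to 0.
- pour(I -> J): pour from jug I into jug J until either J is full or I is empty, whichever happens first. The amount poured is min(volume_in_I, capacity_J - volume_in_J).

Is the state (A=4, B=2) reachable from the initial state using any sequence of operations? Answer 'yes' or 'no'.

Answer: no

Derivation:
BFS explored all 8 reachable states.
Reachable set includes: (0,0), (0,4), (0,8), (0,12), (4,0), (4,4), (4,8), (4,12)
Target (A=4, B=2) not in reachable set → no.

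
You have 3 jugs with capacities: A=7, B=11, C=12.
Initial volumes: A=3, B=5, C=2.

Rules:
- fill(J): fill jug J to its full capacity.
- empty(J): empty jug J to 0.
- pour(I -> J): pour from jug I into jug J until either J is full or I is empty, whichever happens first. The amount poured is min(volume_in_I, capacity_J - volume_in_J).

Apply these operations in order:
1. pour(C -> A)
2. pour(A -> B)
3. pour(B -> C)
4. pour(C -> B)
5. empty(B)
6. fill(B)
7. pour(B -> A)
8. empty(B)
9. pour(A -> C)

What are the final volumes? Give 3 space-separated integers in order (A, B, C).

Step 1: pour(C -> A) -> (A=5 B=5 C=0)
Step 2: pour(A -> B) -> (A=0 B=10 C=0)
Step 3: pour(B -> C) -> (A=0 B=0 C=10)
Step 4: pour(C -> B) -> (A=0 B=10 C=0)
Step 5: empty(B) -> (A=0 B=0 C=0)
Step 6: fill(B) -> (A=0 B=11 C=0)
Step 7: pour(B -> A) -> (A=7 B=4 C=0)
Step 8: empty(B) -> (A=7 B=0 C=0)
Step 9: pour(A -> C) -> (A=0 B=0 C=7)

Answer: 0 0 7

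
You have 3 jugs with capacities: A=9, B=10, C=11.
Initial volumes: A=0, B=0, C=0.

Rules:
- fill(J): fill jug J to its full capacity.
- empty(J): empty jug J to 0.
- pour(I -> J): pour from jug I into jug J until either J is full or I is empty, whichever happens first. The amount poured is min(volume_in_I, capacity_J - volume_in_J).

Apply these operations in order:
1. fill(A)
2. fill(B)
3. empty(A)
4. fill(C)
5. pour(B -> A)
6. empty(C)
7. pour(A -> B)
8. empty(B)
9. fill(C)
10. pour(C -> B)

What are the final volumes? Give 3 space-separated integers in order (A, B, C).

Answer: 0 10 1

Derivation:
Step 1: fill(A) -> (A=9 B=0 C=0)
Step 2: fill(B) -> (A=9 B=10 C=0)
Step 3: empty(A) -> (A=0 B=10 C=0)
Step 4: fill(C) -> (A=0 B=10 C=11)
Step 5: pour(B -> A) -> (A=9 B=1 C=11)
Step 6: empty(C) -> (A=9 B=1 C=0)
Step 7: pour(A -> B) -> (A=0 B=10 C=0)
Step 8: empty(B) -> (A=0 B=0 C=0)
Step 9: fill(C) -> (A=0 B=0 C=11)
Step 10: pour(C -> B) -> (A=0 B=10 C=1)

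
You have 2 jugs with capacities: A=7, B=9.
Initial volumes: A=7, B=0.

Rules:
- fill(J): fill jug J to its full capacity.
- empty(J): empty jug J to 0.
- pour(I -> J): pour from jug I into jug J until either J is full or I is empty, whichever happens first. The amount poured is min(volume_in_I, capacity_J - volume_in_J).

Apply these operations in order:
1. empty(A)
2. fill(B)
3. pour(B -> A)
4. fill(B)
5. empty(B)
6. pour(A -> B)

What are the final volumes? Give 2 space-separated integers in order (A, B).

Step 1: empty(A) -> (A=0 B=0)
Step 2: fill(B) -> (A=0 B=9)
Step 3: pour(B -> A) -> (A=7 B=2)
Step 4: fill(B) -> (A=7 B=9)
Step 5: empty(B) -> (A=7 B=0)
Step 6: pour(A -> B) -> (A=0 B=7)

Answer: 0 7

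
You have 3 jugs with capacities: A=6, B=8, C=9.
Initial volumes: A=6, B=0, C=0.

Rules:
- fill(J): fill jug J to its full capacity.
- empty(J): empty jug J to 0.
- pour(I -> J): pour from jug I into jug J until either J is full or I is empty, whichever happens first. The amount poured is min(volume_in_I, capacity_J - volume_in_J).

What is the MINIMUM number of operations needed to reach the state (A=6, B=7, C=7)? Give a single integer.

Answer: 7

Derivation:
BFS from (A=6, B=0, C=0). One shortest path:
  1. fill(B) -> (A=6 B=8 C=0)
  2. pour(B -> C) -> (A=6 B=0 C=8)
  3. pour(A -> B) -> (A=0 B=6 C=8)
  4. fill(A) -> (A=6 B=6 C=8)
  5. pour(A -> B) -> (A=4 B=8 C=8)
  6. pour(B -> C) -> (A=4 B=7 C=9)
  7. pour(C -> A) -> (A=6 B=7 C=7)
Reached target in 7 moves.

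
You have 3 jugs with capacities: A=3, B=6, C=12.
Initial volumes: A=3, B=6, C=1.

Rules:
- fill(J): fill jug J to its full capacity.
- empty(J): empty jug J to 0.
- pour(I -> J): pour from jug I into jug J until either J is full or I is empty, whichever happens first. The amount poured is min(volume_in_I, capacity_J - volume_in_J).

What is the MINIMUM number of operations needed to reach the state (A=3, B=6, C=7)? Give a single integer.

BFS from (A=3, B=6, C=1). One shortest path:
  1. pour(B -> C) -> (A=3 B=0 C=7)
  2. fill(B) -> (A=3 B=6 C=7)
Reached target in 2 moves.

Answer: 2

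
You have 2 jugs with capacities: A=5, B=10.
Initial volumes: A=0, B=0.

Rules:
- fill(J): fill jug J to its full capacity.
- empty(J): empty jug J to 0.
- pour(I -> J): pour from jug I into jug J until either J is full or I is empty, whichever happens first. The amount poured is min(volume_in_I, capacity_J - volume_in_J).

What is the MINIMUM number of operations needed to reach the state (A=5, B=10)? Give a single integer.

BFS from (A=0, B=0). One shortest path:
  1. fill(A) -> (A=5 B=0)
  2. fill(B) -> (A=5 B=10)
Reached target in 2 moves.

Answer: 2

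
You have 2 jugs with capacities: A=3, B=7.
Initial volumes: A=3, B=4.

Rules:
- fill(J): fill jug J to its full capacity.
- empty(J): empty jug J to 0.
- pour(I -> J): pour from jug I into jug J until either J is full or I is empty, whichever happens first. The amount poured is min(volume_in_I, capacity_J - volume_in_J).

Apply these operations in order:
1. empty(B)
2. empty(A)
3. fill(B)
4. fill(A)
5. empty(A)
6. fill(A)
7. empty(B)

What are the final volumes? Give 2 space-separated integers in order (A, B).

Answer: 3 0

Derivation:
Step 1: empty(B) -> (A=3 B=0)
Step 2: empty(A) -> (A=0 B=0)
Step 3: fill(B) -> (A=0 B=7)
Step 4: fill(A) -> (A=3 B=7)
Step 5: empty(A) -> (A=0 B=7)
Step 6: fill(A) -> (A=3 B=7)
Step 7: empty(B) -> (A=3 B=0)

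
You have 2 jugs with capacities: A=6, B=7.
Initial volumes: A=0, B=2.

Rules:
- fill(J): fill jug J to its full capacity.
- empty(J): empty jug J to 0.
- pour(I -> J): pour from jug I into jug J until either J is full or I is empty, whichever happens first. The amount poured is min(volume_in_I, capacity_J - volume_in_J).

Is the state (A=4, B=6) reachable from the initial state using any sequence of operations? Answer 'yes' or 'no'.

Answer: no

Derivation:
BFS explored all 26 reachable states.
Reachable set includes: (0,0), (0,1), (0,2), (0,3), (0,4), (0,5), (0,6), (0,7), (1,0), (1,7), (2,0), (2,7) ...
Target (A=4, B=6) not in reachable set → no.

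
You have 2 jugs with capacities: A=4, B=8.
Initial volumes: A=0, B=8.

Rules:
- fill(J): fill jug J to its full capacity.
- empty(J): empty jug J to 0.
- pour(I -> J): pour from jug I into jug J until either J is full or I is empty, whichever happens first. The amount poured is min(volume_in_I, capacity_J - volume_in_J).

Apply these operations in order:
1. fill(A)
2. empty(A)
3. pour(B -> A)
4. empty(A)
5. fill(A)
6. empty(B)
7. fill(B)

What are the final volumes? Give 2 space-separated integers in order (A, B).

Answer: 4 8

Derivation:
Step 1: fill(A) -> (A=4 B=8)
Step 2: empty(A) -> (A=0 B=8)
Step 3: pour(B -> A) -> (A=4 B=4)
Step 4: empty(A) -> (A=0 B=4)
Step 5: fill(A) -> (A=4 B=4)
Step 6: empty(B) -> (A=4 B=0)
Step 7: fill(B) -> (A=4 B=8)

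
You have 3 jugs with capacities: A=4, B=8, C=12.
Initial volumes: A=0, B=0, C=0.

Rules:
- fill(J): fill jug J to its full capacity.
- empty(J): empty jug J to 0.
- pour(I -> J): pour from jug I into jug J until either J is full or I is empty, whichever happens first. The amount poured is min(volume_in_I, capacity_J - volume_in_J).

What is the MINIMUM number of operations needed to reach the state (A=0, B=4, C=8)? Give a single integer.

Answer: 3

Derivation:
BFS from (A=0, B=0, C=0). One shortest path:
  1. fill(C) -> (A=0 B=0 C=12)
  2. pour(C -> A) -> (A=4 B=0 C=8)
  3. pour(A -> B) -> (A=0 B=4 C=8)
Reached target in 3 moves.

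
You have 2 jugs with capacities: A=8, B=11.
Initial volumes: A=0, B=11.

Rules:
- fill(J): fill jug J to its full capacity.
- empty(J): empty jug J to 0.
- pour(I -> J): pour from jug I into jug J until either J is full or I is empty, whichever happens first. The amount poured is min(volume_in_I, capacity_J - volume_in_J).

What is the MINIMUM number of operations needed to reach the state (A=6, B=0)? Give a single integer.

BFS from (A=0, B=11). One shortest path:
  1. pour(B -> A) -> (A=8 B=3)
  2. empty(A) -> (A=0 B=3)
  3. pour(B -> A) -> (A=3 B=0)
  4. fill(B) -> (A=3 B=11)
  5. pour(B -> A) -> (A=8 B=6)
  6. empty(A) -> (A=0 B=6)
  7. pour(B -> A) -> (A=6 B=0)
Reached target in 7 moves.

Answer: 7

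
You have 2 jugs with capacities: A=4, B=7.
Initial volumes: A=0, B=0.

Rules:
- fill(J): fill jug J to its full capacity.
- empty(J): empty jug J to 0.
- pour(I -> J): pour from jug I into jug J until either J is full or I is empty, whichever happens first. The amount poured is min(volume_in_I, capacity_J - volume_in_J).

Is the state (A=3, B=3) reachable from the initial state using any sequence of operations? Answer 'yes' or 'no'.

Answer: no

Derivation:
BFS explored all 22 reachable states.
Reachable set includes: (0,0), (0,1), (0,2), (0,3), (0,4), (0,5), (0,6), (0,7), (1,0), (1,7), (2,0), (2,7) ...
Target (A=3, B=3) not in reachable set → no.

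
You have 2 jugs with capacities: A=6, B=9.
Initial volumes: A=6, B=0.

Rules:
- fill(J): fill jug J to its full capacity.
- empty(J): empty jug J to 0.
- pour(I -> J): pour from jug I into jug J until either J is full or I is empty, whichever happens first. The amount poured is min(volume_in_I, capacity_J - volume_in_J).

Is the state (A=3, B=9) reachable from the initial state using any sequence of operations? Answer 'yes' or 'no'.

Answer: yes

Derivation:
BFS from (A=6, B=0):
  1. pour(A -> B) -> (A=0 B=6)
  2. fill(A) -> (A=6 B=6)
  3. pour(A -> B) -> (A=3 B=9)
Target reached → yes.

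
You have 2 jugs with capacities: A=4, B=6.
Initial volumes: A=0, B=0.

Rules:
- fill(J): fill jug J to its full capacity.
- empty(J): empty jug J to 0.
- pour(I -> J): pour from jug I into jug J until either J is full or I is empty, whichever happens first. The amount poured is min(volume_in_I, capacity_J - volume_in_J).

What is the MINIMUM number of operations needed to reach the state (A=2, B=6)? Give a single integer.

Answer: 4

Derivation:
BFS from (A=0, B=0). One shortest path:
  1. fill(A) -> (A=4 B=0)
  2. pour(A -> B) -> (A=0 B=4)
  3. fill(A) -> (A=4 B=4)
  4. pour(A -> B) -> (A=2 B=6)
Reached target in 4 moves.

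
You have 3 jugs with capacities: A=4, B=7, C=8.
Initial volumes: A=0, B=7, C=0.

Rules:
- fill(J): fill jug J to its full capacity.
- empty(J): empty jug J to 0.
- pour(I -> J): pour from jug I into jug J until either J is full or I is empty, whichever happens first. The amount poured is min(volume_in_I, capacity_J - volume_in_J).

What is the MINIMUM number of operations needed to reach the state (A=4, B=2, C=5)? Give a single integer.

BFS from (A=0, B=7, C=0). One shortest path:
  1. fill(A) -> (A=4 B=7 C=0)
  2. pour(B -> C) -> (A=4 B=0 C=7)
  3. pour(A -> B) -> (A=0 B=4 C=7)
  4. pour(C -> A) -> (A=4 B=4 C=3)
  5. pour(A -> B) -> (A=1 B=7 C=3)
  6. pour(B -> C) -> (A=1 B=2 C=8)
  7. pour(C -> A) -> (A=4 B=2 C=5)
Reached target in 7 moves.

Answer: 7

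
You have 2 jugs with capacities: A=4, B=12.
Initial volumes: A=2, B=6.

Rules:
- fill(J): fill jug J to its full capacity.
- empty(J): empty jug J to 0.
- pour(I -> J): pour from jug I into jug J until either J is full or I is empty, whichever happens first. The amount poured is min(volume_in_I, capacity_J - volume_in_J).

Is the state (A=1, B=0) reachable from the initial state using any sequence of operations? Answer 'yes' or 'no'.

BFS explored all 17 reachable states.
Reachable set includes: (0,0), (0,2), (0,4), (0,6), (0,8), (0,10), (0,12), (2,0), (2,6), (2,12), (4,0), (4,2) ...
Target (A=1, B=0) not in reachable set → no.

Answer: no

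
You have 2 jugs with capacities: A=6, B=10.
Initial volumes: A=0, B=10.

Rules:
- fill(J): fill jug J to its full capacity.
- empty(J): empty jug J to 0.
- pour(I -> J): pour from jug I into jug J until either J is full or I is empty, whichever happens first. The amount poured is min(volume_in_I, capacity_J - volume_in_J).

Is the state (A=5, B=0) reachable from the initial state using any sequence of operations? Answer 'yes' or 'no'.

BFS explored all 16 reachable states.
Reachable set includes: (0,0), (0,2), (0,4), (0,6), (0,8), (0,10), (2,0), (2,10), (4,0), (4,10), (6,0), (6,2) ...
Target (A=5, B=0) not in reachable set → no.

Answer: no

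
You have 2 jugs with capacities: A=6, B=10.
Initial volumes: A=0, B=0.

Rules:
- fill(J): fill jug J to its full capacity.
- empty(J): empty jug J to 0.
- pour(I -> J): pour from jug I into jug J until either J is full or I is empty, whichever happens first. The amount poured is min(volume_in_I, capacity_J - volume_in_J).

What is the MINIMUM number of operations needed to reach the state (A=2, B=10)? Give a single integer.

BFS from (A=0, B=0). One shortest path:
  1. fill(A) -> (A=6 B=0)
  2. pour(A -> B) -> (A=0 B=6)
  3. fill(A) -> (A=6 B=6)
  4. pour(A -> B) -> (A=2 B=10)
Reached target in 4 moves.

Answer: 4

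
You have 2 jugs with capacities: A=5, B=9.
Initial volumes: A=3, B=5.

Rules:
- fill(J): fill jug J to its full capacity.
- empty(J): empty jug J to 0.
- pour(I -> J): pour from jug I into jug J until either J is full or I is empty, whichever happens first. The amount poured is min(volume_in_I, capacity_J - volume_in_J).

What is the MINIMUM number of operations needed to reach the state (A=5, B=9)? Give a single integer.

Answer: 2

Derivation:
BFS from (A=3, B=5). One shortest path:
  1. fill(A) -> (A=5 B=5)
  2. fill(B) -> (A=5 B=9)
Reached target in 2 moves.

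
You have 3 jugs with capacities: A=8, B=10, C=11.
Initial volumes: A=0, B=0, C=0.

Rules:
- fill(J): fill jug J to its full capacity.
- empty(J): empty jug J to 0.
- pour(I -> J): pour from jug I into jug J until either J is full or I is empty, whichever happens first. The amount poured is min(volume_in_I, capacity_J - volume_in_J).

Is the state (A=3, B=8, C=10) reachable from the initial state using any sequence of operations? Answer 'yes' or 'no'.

BFS explored all 558 reachable states.
Reachable set includes: (0,0,0), (0,0,1), (0,0,2), (0,0,3), (0,0,4), (0,0,5), (0,0,6), (0,0,7), (0,0,8), (0,0,9), (0,0,10), (0,0,11) ...
Target (A=3, B=8, C=10) not in reachable set → no.

Answer: no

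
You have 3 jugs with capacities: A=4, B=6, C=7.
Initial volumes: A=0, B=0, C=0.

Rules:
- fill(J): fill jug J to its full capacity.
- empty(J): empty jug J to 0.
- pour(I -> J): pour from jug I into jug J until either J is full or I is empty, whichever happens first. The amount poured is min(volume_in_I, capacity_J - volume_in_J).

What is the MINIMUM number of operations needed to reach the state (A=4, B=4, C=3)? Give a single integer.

Answer: 4

Derivation:
BFS from (A=0, B=0, C=0). One shortest path:
  1. fill(A) -> (A=4 B=0 C=0)
  2. fill(C) -> (A=4 B=0 C=7)
  3. pour(A -> B) -> (A=0 B=4 C=7)
  4. pour(C -> A) -> (A=4 B=4 C=3)
Reached target in 4 moves.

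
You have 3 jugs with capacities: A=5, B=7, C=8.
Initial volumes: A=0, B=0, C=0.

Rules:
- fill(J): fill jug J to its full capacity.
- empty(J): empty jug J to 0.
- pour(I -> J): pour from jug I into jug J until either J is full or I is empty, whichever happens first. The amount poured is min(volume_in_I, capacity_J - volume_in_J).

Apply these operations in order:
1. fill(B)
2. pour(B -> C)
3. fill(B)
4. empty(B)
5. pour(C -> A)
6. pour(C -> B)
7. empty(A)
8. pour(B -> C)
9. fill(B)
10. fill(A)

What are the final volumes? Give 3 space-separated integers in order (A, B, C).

Step 1: fill(B) -> (A=0 B=7 C=0)
Step 2: pour(B -> C) -> (A=0 B=0 C=7)
Step 3: fill(B) -> (A=0 B=7 C=7)
Step 4: empty(B) -> (A=0 B=0 C=7)
Step 5: pour(C -> A) -> (A=5 B=0 C=2)
Step 6: pour(C -> B) -> (A=5 B=2 C=0)
Step 7: empty(A) -> (A=0 B=2 C=0)
Step 8: pour(B -> C) -> (A=0 B=0 C=2)
Step 9: fill(B) -> (A=0 B=7 C=2)
Step 10: fill(A) -> (A=5 B=7 C=2)

Answer: 5 7 2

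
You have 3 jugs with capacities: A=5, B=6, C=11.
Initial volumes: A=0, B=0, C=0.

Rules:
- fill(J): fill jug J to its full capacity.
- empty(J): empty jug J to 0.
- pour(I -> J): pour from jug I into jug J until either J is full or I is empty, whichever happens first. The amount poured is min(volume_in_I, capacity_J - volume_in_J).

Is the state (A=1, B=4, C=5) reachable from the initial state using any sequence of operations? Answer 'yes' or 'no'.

BFS explored all 304 reachable states.
Reachable set includes: (0,0,0), (0,0,1), (0,0,2), (0,0,3), (0,0,4), (0,0,5), (0,0,6), (0,0,7), (0,0,8), (0,0,9), (0,0,10), (0,0,11) ...
Target (A=1, B=4, C=5) not in reachable set → no.

Answer: no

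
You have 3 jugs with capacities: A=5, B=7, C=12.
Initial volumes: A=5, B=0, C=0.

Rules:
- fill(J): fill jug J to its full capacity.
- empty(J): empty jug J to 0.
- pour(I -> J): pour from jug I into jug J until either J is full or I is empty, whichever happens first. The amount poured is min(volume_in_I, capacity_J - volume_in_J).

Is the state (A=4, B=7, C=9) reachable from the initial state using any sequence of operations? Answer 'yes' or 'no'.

BFS from (A=5, B=0, C=0):
  1. pour(A -> B) -> (A=0 B=5 C=0)
  2. fill(A) -> (A=5 B=5 C=0)
  3. pour(A -> B) -> (A=3 B=7 C=0)
  4. pour(B -> C) -> (A=3 B=0 C=7)
  5. pour(A -> B) -> (A=0 B=3 C=7)
  6. pour(C -> A) -> (A=5 B=3 C=2)
  7. pour(A -> B) -> (A=1 B=7 C=2)
  8. pour(B -> C) -> (A=1 B=0 C=9)
  9. pour(A -> B) -> (A=0 B=1 C=9)
  10. fill(A) -> (A=5 B=1 C=9)
  11. pour(A -> B) -> (A=0 B=6 C=9)
  12. fill(A) -> (A=5 B=6 C=9)
  13. pour(A -> B) -> (A=4 B=7 C=9)
Target reached → yes.

Answer: yes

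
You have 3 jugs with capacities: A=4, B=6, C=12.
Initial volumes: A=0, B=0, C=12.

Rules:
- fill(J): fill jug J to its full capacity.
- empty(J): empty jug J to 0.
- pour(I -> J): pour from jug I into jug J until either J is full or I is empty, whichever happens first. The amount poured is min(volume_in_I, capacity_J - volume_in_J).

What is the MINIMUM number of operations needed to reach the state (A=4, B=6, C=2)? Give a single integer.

BFS from (A=0, B=0, C=12). One shortest path:
  1. pour(C -> A) -> (A=4 B=0 C=8)
  2. pour(C -> B) -> (A=4 B=6 C=2)
Reached target in 2 moves.

Answer: 2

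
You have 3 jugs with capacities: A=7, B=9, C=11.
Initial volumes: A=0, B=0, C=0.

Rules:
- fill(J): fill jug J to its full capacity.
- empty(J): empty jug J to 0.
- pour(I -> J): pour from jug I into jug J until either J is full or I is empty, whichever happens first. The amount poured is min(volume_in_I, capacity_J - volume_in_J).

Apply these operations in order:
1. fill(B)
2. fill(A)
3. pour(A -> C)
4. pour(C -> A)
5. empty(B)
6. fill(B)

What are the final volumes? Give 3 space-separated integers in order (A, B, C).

Answer: 7 9 0

Derivation:
Step 1: fill(B) -> (A=0 B=9 C=0)
Step 2: fill(A) -> (A=7 B=9 C=0)
Step 3: pour(A -> C) -> (A=0 B=9 C=7)
Step 4: pour(C -> A) -> (A=7 B=9 C=0)
Step 5: empty(B) -> (A=7 B=0 C=0)
Step 6: fill(B) -> (A=7 B=9 C=0)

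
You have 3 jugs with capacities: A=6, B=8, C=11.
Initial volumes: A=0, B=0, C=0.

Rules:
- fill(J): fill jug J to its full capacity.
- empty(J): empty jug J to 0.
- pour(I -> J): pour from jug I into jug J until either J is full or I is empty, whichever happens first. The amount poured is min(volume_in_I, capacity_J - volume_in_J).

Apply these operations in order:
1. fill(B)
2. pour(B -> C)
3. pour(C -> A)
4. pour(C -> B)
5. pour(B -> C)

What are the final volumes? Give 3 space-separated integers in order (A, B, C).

Step 1: fill(B) -> (A=0 B=8 C=0)
Step 2: pour(B -> C) -> (A=0 B=0 C=8)
Step 3: pour(C -> A) -> (A=6 B=0 C=2)
Step 4: pour(C -> B) -> (A=6 B=2 C=0)
Step 5: pour(B -> C) -> (A=6 B=0 C=2)

Answer: 6 0 2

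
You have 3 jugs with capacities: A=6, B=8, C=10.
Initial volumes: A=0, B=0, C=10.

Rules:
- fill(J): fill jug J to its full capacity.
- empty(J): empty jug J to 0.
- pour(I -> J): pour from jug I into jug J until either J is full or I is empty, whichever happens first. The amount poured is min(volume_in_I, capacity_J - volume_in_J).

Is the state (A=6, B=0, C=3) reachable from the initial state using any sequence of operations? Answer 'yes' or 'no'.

Answer: no

Derivation:
BFS explored all 96 reachable states.
Reachable set includes: (0,0,0), (0,0,2), (0,0,4), (0,0,6), (0,0,8), (0,0,10), (0,2,0), (0,2,2), (0,2,4), (0,2,6), (0,2,8), (0,2,10) ...
Target (A=6, B=0, C=3) not in reachable set → no.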